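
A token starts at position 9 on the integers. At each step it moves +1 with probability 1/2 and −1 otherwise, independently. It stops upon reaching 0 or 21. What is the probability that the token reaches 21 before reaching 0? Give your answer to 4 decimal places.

With a fair step, P(i) = ½P(i−1) + ½P(i+1) with P(0)=0, P(21)=1 has the linear solution P(i) = i/21.
P(9) = 9/21 = 3/7 ≈ 0.4286.

0.4286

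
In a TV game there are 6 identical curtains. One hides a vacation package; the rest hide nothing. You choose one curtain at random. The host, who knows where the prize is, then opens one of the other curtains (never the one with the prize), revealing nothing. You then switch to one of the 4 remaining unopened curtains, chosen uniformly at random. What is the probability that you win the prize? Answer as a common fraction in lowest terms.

5/24

Your original curtain holds the prize with probability 1/6, so the other 5 collectively hold it with probability 5/6.
The host can always find an empty curtain to open, so this doesn't change that 5/6; it is now spread over the 4 remaining unopened curtains.
P(win by switching) = (5/6) · (1/4) = 5/24.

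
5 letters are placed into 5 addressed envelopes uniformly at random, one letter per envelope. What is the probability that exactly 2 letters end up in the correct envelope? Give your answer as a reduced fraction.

Choose which 2 of the 5 are fixed: C(5,2) = 10 ways.
The remaining 3 must have no fixed point: D(3) = 2.
P = 10·2/120 = 1/6.

1/6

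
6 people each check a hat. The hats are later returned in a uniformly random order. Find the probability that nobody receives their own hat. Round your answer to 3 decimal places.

0.368

This is the derangement probability: permutations of 6 with no fixed point.
D(6) = 6! · (1 − 1/1! + 1/2! − ··· + (−1)^6/6!) = 265.
P = 265/720 = 53/144 ≈ 0.368.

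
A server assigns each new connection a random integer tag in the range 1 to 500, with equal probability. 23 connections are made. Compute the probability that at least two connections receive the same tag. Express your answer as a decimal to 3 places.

0.402

It's easier to compute the probability that all 23 are distinct.
P(all distinct) = 500/500 · 499/500 · ··· · 478/500 ≈ 0.598.
So the probability of at least one match is 1 − 0.598 = 0.402.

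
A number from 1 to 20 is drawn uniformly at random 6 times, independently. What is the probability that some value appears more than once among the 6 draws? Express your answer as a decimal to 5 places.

0.56395

P(all 6 different) = 20/20 · 19/20 · ··· · 15/20 ≈ 0.43605.
P(at least two equal) = 1 − 0.43605 = 0.56395.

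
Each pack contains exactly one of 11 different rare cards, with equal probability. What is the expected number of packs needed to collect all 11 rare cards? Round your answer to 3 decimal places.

After i distinct types are collected, each trial gives a new one with probability (11−i)/11, so the expected wait for the next new type is 11/(11−i).
E = 11/11 + 11/10 + 11/9 + 11/8 + 11/7 + 11/6 + 11/5 + 11/4 + 11/3 + 11/2 + 11/1 = 83711/2520 ≈ 33.219.

33.219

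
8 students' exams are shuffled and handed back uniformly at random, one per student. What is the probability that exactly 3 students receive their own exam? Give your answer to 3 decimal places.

0.061

Choose which 3 of the 8 are fixed: C(8,3) = 56 ways.
The remaining 5 must have no fixed point: D(5) = 44.
P = 56·44/40320 = 11/180 ≈ 0.061.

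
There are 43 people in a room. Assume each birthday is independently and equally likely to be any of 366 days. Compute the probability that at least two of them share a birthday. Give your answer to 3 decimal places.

0.923

It's easier to compute the probability that all 43 are distinct.
P(all distinct) = 366/366 · 365/366 · ··· · 324/366 ≈ 0.077.
So the probability of at least one match is 1 − 0.077 = 0.923.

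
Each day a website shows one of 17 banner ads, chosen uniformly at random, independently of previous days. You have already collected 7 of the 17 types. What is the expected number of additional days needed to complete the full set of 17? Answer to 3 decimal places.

49.792

Starting from 7 distinct types, each trial gives a new one with probability (17−i)/17 when i types are held, so the wait for the next new type is 17/(17−i).
E = 17/10 + 17/9 + 17/8 + 17/7 + 17/6 + 17/5 + 17/4 + 17/3 + 17/2 + 17/1 = 125477/2520 ≈ 49.792.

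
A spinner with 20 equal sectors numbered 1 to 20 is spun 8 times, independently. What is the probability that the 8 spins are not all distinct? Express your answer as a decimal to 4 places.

0.8016

P(all 8 different) = 20/20 · 19/20 · ··· · 13/20 ≈ 0.1984.
P(at least two equal) = 1 − 0.1984 = 0.8016.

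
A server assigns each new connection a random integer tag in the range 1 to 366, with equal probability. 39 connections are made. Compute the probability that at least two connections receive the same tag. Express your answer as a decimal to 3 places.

0.877

It's easier to compute the probability that all 39 are distinct.
P(all distinct) = 366/366 · 365/366 · ··· · 328/366 ≈ 0.123.
So the probability of at least one match is 1 − 0.123 = 0.877.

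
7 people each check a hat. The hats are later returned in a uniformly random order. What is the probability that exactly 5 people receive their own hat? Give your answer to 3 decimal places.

Choose which 5 of the 7 are fixed: C(7,5) = 21 ways.
The remaining 2 must have no fixed point: D(2) = 1.
P = 21·1/5040 = 1/240 ≈ 0.004.

0.004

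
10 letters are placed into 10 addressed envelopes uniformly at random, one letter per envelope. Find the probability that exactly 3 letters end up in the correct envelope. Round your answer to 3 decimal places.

Choose which 3 of the 10 are fixed: C(10,3) = 120 ways.
The remaining 7 must have no fixed point: D(7) = 1854.
P = 120·1854/3628800 = 103/1680 ≈ 0.061.

0.061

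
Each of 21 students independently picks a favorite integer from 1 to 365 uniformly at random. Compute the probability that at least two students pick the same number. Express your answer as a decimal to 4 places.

It's easier to compute the probability that all 21 are distinct.
P(all distinct) = 365/365 · 364/365 · ··· · 345/365 ≈ 0.5563.
So the probability of at least one match is 1 − 0.5563 = 0.4437.

0.4437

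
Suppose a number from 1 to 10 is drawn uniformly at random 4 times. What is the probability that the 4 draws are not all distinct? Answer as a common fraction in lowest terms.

P(all 4 different) = 10/10 · 9/10 · ··· · 7/10 = 63/125.
P(at least two equal) = 1 − 63/125 = 62/125.

62/125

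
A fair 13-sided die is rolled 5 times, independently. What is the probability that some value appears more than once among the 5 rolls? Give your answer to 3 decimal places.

0.584

P(all 5 different) = 13/13 · 12/13 · ··· · 9/13 ≈ 0.416.
P(at least two equal) = 1 − 0.416 = 0.584.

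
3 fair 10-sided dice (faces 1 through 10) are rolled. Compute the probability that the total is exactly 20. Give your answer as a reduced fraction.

63/1000

There are 10^3 = 1000 equally likely outcomes.
The number of ordered 3-tuples from {1,…,10} summing to 20 is 63.
P(sum = 20) = 63/1000.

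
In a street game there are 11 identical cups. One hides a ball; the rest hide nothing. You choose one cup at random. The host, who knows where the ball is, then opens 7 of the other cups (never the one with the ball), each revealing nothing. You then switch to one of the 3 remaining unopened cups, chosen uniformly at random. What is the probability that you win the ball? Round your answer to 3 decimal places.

0.303

Your original cup holds the ball with probability 1/11, so the other 10 collectively hold it with probability 10/11.
The host can always find 7 empty cups to open, so the reveals don't change that 10/11; it is now spread over the 3 remaining unopened cups.
P(win by switching) = (10/11) · (1/3) = 10/33 ≈ 0.303.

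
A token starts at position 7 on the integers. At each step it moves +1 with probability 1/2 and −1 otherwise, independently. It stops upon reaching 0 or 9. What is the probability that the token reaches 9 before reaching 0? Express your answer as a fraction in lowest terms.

With a fair step, P(i) = ½P(i−1) + ½P(i+1) with P(0)=0, P(9)=1 has the linear solution P(i) = i/9.
P(7) = 7/9.

7/9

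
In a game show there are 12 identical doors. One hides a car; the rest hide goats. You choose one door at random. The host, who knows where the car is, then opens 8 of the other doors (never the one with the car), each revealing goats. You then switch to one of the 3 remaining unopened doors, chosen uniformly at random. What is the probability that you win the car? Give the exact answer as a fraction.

Your original door holds the car with probability 1/12, so the other 11 collectively hold it with probability 11/12.
The host can always find 8 empty doors to open, so the reveals don't change that 11/12; it is now spread over the 3 remaining unopened doors.
P(win by switching) = (11/12) · (1/3) = 11/36.

11/36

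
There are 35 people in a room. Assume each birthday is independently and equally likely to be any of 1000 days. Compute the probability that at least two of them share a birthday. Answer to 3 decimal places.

0.452

It's easier to compute the probability that all 35 are distinct.
P(all distinct) = 1000/1000 · 999/1000 · ··· · 966/1000 ≈ 0.548.
So the probability of at least one match is 1 − 0.548 = 0.452.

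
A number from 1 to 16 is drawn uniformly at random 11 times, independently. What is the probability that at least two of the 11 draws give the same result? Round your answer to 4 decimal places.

0.9901

P(all 11 different) = 16/16 · 15/16 · ··· · 6/16 ≈ 0.0099.
P(at least two equal) = 1 − 0.0099 = 0.9901.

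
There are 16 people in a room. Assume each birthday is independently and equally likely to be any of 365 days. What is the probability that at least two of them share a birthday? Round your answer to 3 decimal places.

0.284

It's easier to compute the probability that all 16 are distinct.
P(all distinct) = 365/365 · 364/365 · ··· · 350/365 ≈ 0.716.
So the probability of at least one match is 1 − 0.716 = 0.284.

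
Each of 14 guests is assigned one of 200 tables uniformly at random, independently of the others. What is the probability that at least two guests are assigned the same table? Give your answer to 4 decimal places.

0.3722

It's easier to compute the probability that all 14 are distinct.
P(all distinct) = 200/200 · 199/200 · ··· · 187/200 ≈ 0.6278.
So the probability of at least one match is 1 − 0.6278 = 0.3722.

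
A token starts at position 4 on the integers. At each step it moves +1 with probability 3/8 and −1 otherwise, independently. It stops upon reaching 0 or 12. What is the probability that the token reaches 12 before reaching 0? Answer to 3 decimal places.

0.015

Let r = q/p = (5/8)/(3/8) = 5/3. The recurrence P(i) = p·P(i+1) + q·P(i−1) with P(0)=0, P(12)=1 gives P(i) = (1 − r^i)/(1 − r^12).
P(4) = (1 − (5/3)^4) / (1 − (5/3)^12) = 6561/447811 ≈ 0.015.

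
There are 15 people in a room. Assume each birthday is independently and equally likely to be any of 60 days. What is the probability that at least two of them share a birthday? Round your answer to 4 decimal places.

It's easier to compute the probability that all 15 are distinct.
P(all distinct) = 60/60 · 59/60 · ··· · 46/60 ≈ 0.1479.
So the probability of at least one match is 1 − 0.1479 = 0.8521.

0.8521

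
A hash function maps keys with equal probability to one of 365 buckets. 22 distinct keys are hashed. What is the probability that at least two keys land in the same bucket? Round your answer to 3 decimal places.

0.476

It's easier to compute the probability that all 22 are distinct.
P(all distinct) = 365/365 · 364/365 · ··· · 344/365 ≈ 0.524.
So the probability of at least one match is 1 − 0.524 = 0.476.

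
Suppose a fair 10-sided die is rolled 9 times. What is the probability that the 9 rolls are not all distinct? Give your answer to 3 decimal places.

P(all 9 different) = 10/10 · 9/10 · ··· · 2/10 ≈ 0.004.
P(at least two equal) = 1 − 0.004 = 0.996.

0.996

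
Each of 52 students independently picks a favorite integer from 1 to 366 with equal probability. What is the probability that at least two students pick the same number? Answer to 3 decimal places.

0.978

It's easier to compute the probability that all 52 are distinct.
P(all distinct) = 366/366 · 365/366 · ··· · 315/366 ≈ 0.022.
So the probability of at least one match is 1 − 0.022 = 0.978.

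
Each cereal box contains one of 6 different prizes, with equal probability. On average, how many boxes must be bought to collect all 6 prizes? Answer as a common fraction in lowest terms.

After i distinct types are collected, each trial gives a new one with probability (6−i)/6, so the expected wait for the next new type is 6/(6−i).
E = 6/6 + 6/5 + 6/4 + 6/3 + 6/2 + 6/1 = 147/10.

147/10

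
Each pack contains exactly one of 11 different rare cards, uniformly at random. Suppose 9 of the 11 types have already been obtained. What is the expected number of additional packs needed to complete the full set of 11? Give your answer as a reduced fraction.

Starting from 9 distinct types, each trial gives a new one with probability (11−i)/11 when i types are held, so the wait for the next new type is 11/(11−i).
E = 11/2 + 11/1 = 33/2.

33/2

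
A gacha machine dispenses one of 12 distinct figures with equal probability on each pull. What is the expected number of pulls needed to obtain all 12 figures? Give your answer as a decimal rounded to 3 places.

37.239

After i distinct types are collected, each trial gives a new one with probability (12−i)/12, so the expected wait for the next new type is 12/(12−i).
E = 12/12 + 12/11 + 12/10 + 12/9 + 12/8 + 12/7 + 12/6 + 12/5 + 12/4 + 12/3 + 12/2 + 12/1 = 86021/2310 ≈ 37.239.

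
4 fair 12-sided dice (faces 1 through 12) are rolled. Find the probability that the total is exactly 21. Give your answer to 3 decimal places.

0.044

There are 12^4 = 20736 equally likely outcomes.
The number of ordered 4-tuples from {1,…,12} summing to 21 is 916.
P(sum = 21) = 916/20736 = 229/5184 ≈ 0.044.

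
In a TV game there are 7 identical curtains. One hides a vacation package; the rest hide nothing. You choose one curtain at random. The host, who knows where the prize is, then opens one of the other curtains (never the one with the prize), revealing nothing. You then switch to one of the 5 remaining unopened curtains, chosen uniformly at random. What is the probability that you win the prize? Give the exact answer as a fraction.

Your original curtain holds the prize with probability 1/7, so the other 6 collectively hold it with probability 6/7.
The host can always find an empty curtain to open, so this doesn't change that 6/7; it is now spread over the 5 remaining unopened curtains.
P(win by switching) = (6/7) · (1/5) = 6/35.

6/35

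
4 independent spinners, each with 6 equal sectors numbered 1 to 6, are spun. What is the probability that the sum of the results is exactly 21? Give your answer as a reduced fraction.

There are 6^4 = 1296 equally likely outcomes.
The number of ordered 4-tuples from {1,…,6} summing to 21 is 20.
P(sum = 21) = 20/1296 = 5/324.

5/324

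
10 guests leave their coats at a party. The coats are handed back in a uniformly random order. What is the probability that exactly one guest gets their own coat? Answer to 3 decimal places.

0.368

Choose which one is fixed: C(10,1) = 10 ways.
The remaining 9 must have no fixed point: D(9) = 133496.
P = 10·133496/3628800 = 16687/45360 ≈ 0.368.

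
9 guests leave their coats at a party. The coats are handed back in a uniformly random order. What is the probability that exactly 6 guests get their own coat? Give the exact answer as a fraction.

Choose which 6 of the 9 are fixed: C(9,6) = 84 ways.
The remaining 3 must have no fixed point: D(3) = 2.
P = 84·2/362880 = 1/2160.

1/2160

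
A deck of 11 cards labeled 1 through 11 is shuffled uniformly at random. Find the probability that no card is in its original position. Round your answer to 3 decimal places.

0.368

This is the derangement probability: permutations of 11 with no fixed point.
D(11) = 11! · (1 − 1/1! + 1/2! − ··· + (−1)^11/11!) = 14684570.
P = 14684570/39916800 = 1468457/3991680 ≈ 0.368.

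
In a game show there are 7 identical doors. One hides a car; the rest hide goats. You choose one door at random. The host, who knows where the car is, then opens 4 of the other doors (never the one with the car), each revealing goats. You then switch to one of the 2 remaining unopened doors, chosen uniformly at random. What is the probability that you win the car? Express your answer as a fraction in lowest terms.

Your original door holds the car with probability 1/7, so the other 6 collectively hold it with probability 6/7.
The host can always find 4 empty doors to open, so the reveals don't change that 6/7; it is now spread over the 2 remaining unopened doors.
P(win by switching) = (6/7) · (1/2) = 3/7.

3/7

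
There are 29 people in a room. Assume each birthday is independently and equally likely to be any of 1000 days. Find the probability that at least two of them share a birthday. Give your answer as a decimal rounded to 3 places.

It's easier to compute the probability that all 29 are distinct.
P(all distinct) = 1000/1000 · 999/1000 · ··· · 972/1000 ≈ 0.664.
So the probability of at least one match is 1 − 0.664 = 0.336.

0.336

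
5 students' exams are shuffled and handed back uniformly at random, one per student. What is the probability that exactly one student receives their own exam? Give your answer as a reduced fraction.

3/8

Choose which one is fixed: C(5,1) = 5 ways.
The remaining 4 must have no fixed point: D(4) = 9.
P = 5·9/120 = 3/8.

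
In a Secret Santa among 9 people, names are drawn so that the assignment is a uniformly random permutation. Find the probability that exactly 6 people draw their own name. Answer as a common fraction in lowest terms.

Choose which 6 of the 9 are fixed: C(9,6) = 84 ways.
The remaining 3 must have no fixed point: D(3) = 2.
P = 84·2/362880 = 1/2160.

1/2160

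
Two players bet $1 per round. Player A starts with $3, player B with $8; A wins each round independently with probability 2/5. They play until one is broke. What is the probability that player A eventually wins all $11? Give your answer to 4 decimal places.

Let r = q/p = (3/5)/(2/5) = 3/2. The recurrence P(i) = p·P(i+1) + q·P(i−1) with P(0)=0, P(11)=1 gives P(i) = (1 − r^i)/(1 − r^11).
P(3) = (1 − (3/2)^3) / (1 − (3/2)^11) = 4864/175099 ≈ 0.0278.

0.0278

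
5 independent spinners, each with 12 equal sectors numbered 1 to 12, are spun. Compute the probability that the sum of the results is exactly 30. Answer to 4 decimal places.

0.0478

There are 12^5 = 248832 equally likely outcomes.
The number of ordered 5-tuples from {1,…,12} summing to 30 is 11901.
P(sum = 30) = 11901/248832 = 3967/82944 ≈ 0.0478.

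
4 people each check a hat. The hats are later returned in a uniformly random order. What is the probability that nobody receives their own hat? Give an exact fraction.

3/8

This is the derangement probability: permutations of 4 with no fixed point.
D(4) = 4! · (1 − 1/1! + 1/2! − ··· + (−1)^4/4!) = 9.
P = 9/24 = 3/8.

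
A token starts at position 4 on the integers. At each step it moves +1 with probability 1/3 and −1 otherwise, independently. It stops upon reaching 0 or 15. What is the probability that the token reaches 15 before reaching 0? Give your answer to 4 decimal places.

Let r = q/p = (2/3)/(1/3) = 2. The recurrence P(i) = p·P(i+1) + q·P(i−1) with P(0)=0, P(15)=1 gives P(i) = (1 − r^i)/(1 − r^15).
P(4) = (1 − (2)^4) / (1 − (2)^15) = 15/32767 ≈ 0.0005.

0.0005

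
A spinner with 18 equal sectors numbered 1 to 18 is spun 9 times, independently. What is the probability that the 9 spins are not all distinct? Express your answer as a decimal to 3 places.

0.911

P(all 9 different) = 18/18 · 17/18 · ··· · 10/18 ≈ 0.089.
P(at least two equal) = 1 − 0.089 = 0.911.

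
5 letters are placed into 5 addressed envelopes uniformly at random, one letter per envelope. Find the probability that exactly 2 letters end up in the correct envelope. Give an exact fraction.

Choose which 2 of the 5 are fixed: C(5,2) = 10 ways.
The remaining 3 must have no fixed point: D(3) = 2.
P = 10·2/120 = 1/6.

1/6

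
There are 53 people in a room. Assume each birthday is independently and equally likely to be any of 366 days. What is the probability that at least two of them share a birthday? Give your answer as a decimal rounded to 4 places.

0.9809

It's easier to compute the probability that all 53 are distinct.
P(all distinct) = 366/366 · 365/366 · ··· · 314/366 ≈ 0.0191.
So the probability of at least one match is 1 − 0.0191 = 0.9809.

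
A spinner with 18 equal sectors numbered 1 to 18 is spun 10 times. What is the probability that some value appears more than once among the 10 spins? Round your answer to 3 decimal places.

P(all 10 different) = 18/18 · 17/18 · ··· · 9/18 ≈ 0.044.
P(at least two equal) = 1 − 0.044 = 0.956.

0.956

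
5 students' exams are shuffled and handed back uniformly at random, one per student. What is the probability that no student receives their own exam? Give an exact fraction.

This is the derangement probability: permutations of 5 with no fixed point.
D(5) = 5! · (1 − 1/1! + 1/2! − ··· + (−1)^5/5!) = 44.
P = 44/120 = 11/30.

11/30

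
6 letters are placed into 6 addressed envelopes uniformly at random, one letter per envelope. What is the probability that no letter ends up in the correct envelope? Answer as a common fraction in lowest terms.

This is the derangement probability: permutations of 6 with no fixed point.
D(6) = 6! · (1 − 1/1! + 1/2! − ··· + (−1)^6/6!) = 265.
P = 265/720 = 53/144.

53/144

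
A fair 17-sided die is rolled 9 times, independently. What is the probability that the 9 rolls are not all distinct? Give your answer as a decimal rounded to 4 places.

P(all 9 different) = 17/17 · 16/17 · ··· · 9/17 ≈ 0.0744.
P(at least two equal) = 1 − 0.0744 = 0.9256.

0.9256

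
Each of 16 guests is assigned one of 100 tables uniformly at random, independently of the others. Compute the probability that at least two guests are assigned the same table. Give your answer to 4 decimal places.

It's easier to compute the probability that all 16 are distinct.
P(all distinct) = 100/100 · 99/100 · ··· · 85/100 ≈ 0.2816.
So the probability of at least one match is 1 − 0.2816 = 0.7184.

0.7184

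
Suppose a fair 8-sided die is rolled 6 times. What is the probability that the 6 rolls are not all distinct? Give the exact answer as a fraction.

3781/4096

P(all 6 different) = 8/8 · 7/8 · ··· · 3/8 = 315/4096.
P(at least two equal) = 1 − 315/4096 = 3781/4096.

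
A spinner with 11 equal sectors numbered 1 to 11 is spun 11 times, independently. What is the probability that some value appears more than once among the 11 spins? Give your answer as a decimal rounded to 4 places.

P(all 11 different) = 11/11 · 10/11 · ··· · 1/11 ≈ 0.0001.
P(at least two equal) = 1 − 0.0001 = 0.9999.

0.9999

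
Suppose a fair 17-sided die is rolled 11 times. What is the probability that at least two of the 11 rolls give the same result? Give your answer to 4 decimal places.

P(all 11 different) = 17/17 · 16/17 · ··· · 7/17 ≈ 0.0144.
P(at least two equal) = 1 − 0.0144 = 0.9856.

0.9856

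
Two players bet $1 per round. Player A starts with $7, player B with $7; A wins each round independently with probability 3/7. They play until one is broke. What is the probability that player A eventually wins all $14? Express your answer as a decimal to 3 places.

Let r = q/p = (4/7)/(3/7) = 4/3. The recurrence P(i) = p·P(i+1) + q·P(i−1) with P(0)=0, P(14)=1 gives P(i) = (1 − r^i)/(1 − r^14).
P(7) = (1 − (4/3)^7) / (1 − (4/3)^14) = 2187/18571 ≈ 0.118.

0.118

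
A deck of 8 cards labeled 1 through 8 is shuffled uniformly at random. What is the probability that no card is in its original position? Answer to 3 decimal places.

0.368

This is the derangement probability: permutations of 8 with no fixed point.
D(8) = 8! · (1 − 1/1! + 1/2! − ··· + (−1)^8/8!) = 14833.
P = 14833/40320 = 2119/5760 ≈ 0.368.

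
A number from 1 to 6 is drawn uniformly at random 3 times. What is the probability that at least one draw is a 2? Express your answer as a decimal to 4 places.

0.4213

P(no draw is a 2) = (5/6)^3 ≈ 0.5787.
P(at least one) = 1 − 0.5787 = 0.4213.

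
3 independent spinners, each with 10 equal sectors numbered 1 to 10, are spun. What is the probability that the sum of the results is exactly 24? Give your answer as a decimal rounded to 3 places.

There are 10^3 = 1000 equally likely outcomes.
The number of ordered 3-tuples from {1,…,10} summing to 24 is 28.
P(sum = 24) = 28/1000 = 7/250 ≈ 0.028.

0.028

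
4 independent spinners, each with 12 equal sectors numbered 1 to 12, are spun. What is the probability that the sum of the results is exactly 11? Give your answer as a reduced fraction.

There are 12^4 = 20736 equally likely outcomes.
The number of ordered 4-tuples from {1,…,12} summing to 11 is 120.
P(sum = 11) = 120/20736 = 5/864.

5/864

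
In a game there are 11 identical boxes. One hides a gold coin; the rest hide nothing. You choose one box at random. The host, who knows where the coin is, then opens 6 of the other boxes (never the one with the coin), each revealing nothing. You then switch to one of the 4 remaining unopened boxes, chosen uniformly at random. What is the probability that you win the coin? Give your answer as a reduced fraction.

5/22

Your original box holds the coin with probability 1/11, so the other 10 collectively hold it with probability 10/11.
The host can always find 6 empty boxes to open, so the reveals don't change that 10/11; it is now spread over the 4 remaining unopened boxes.
P(win by switching) = (10/11) · (1/4) = 5/22.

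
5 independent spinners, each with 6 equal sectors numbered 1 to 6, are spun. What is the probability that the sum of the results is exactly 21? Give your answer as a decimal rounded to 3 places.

0.069

There are 6^5 = 7776 equally likely outcomes.
The number of ordered 5-tuples from {1,…,6} summing to 21 is 540.
P(sum = 21) = 540/7776 = 5/72 ≈ 0.069.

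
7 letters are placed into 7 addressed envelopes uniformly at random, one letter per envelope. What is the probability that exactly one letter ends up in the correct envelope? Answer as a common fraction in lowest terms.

53/144

Choose which one is fixed: C(7,1) = 7 ways.
The remaining 6 must have no fixed point: D(6) = 265.
P = 7·265/5040 = 53/144.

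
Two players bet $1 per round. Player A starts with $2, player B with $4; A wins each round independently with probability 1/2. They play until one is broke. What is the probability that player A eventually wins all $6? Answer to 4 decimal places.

With a fair step, P(i) = ½P(i−1) + ½P(i+1) with P(0)=0, P(6)=1 has the linear solution P(i) = i/6.
P(2) = 2/6 = 1/3 ≈ 0.3333.

0.3333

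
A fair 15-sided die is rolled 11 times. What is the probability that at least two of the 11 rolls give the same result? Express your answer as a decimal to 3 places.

P(all 11 different) = 15/15 · 14/15 · ··· · 5/15 ≈ 0.006.
P(at least two equal) = 1 − 0.006 = 0.994.

0.994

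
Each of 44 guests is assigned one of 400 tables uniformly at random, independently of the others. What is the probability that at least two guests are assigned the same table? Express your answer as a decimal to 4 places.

0.9142

It's easier to compute the probability that all 44 are distinct.
P(all distinct) = 400/400 · 399/400 · ··· · 357/400 ≈ 0.0858.
So the probability of at least one match is 1 − 0.0858 = 0.9142.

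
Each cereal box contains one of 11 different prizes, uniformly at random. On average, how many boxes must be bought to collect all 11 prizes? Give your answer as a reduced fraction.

83711/2520

After i distinct types are collected, each trial gives a new one with probability (11−i)/11, so the expected wait for the next new type is 11/(11−i).
E = 11/11 + 11/10 + 11/9 + 11/8 + 11/7 + 11/6 + 11/5 + 11/4 + 11/3 + 11/2 + 11/1 = 83711/2520.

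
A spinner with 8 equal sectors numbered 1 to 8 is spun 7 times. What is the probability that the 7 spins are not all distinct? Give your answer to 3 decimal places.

P(all 7 different) = 8/8 · 7/8 · ··· · 2/8 ≈ 0.019.
P(at least two equal) = 1 − 0.019 = 0.981.

0.981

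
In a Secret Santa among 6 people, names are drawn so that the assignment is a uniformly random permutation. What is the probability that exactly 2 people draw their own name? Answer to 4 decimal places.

Choose which 2 of the 6 are fixed: C(6,2) = 15 ways.
The remaining 4 must have no fixed point: D(4) = 9.
P = 15·9/720 = 3/16 ≈ 0.1875.

0.1875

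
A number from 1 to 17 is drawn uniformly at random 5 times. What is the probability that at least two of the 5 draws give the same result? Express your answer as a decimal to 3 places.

0.477

P(all 5 different) = 17/17 · 16/17 · ··· · 13/17 ≈ 0.523.
P(at least two equal) = 1 − 0.523 = 0.477.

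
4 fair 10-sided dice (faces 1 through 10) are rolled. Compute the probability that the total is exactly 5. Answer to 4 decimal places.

There are 10^4 = 10000 equally likely outcomes.
The number of ordered 4-tuples from {1,…,10} summing to 5 is 4.
P(sum = 5) = 4/10000 = 1/2500 ≈ 0.0004.

0.0004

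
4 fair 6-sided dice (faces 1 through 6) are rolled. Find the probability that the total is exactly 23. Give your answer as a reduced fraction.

There are 6^4 = 1296 equally likely outcomes.
The number of ordered 4-tuples from {1,…,6} summing to 23 is 4.
P(sum = 23) = 4/1296 = 1/324.

1/324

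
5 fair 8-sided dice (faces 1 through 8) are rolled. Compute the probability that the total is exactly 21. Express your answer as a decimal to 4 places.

There are 8^5 = 32768 equally likely outcomes.
The number of ordered 5-tuples from {1,…,8} summing to 21 is 2380.
P(sum = 21) = 2380/32768 = 595/8192 ≈ 0.0726.

0.0726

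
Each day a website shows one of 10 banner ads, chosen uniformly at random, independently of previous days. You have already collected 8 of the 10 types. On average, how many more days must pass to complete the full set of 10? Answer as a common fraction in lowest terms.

Starting from 8 distinct types, each trial gives a new one with probability (10−i)/10 when i types are held, so the wait for the next new type is 10/(10−i).
E = 10/2 + 10/1 = 15.

15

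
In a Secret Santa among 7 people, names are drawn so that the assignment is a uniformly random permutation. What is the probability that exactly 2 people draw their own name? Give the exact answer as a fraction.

Choose which 2 of the 7 are fixed: C(7,2) = 21 ways.
The remaining 5 must have no fixed point: D(5) = 44.
P = 21·44/5040 = 11/60.

11/60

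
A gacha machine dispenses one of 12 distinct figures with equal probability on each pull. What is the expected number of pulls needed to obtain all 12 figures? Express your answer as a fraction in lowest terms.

86021/2310

After i distinct types are collected, each trial gives a new one with probability (12−i)/12, so the expected wait for the next new type is 12/(12−i).
E = 12/12 + 12/11 + 12/10 + 12/9 + 12/8 + 12/7 + 12/6 + 12/5 + 12/4 + 12/3 + 12/2 + 12/1 = 86021/2310.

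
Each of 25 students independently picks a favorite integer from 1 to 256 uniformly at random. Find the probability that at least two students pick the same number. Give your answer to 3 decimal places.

It's easier to compute the probability that all 25 are distinct.
P(all distinct) = 256/256 · 255/256 · ··· · 232/256 ≈ 0.298.
So the probability of at least one match is 1 − 0.298 = 0.702.

0.702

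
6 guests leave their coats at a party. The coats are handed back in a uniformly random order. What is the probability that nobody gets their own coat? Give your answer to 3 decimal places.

0.368

This is the derangement probability: permutations of 6 with no fixed point.
D(6) = 6! · (1 − 1/1! + 1/2! − ··· + (−1)^6/6!) = 265.
P = 265/720 = 53/144 ≈ 0.368.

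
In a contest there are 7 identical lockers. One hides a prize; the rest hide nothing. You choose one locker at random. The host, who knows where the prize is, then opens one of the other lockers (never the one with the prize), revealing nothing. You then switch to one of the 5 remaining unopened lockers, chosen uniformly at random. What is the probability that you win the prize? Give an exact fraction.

Your original locker holds the prize with probability 1/7, so the other 6 collectively hold it with probability 6/7.
The host can always find an empty locker to open, so this doesn't change that 6/7; it is now spread over the 5 remaining unopened lockers.
P(win by switching) = (6/7) · (1/5) = 6/35.

6/35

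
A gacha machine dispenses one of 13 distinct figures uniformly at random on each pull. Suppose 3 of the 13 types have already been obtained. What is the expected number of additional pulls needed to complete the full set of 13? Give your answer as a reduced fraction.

Starting from 3 distinct types, each trial gives a new one with probability (13−i)/13 when i types are held, so the wait for the next new type is 13/(13−i).
E = 13/10 + 13/9 + 13/8 + 13/7 + 13/6 + 13/5 + 13/4 + 13/3 + 13/2 + 13/1 = 95953/2520.

95953/2520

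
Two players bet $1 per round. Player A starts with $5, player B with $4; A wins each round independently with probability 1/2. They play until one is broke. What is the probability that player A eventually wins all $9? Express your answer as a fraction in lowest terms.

5/9

With a fair step, P(i) = ½P(i−1) + ½P(i+1) with P(0)=0, P(9)=1 has the linear solution P(i) = i/9.
P(5) = 5/9.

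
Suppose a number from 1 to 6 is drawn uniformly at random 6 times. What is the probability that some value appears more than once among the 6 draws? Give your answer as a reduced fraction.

P(all 6 different) = 6/6 · 5/6 · ··· · 1/6 = 5/324.
P(at least two equal) = 1 − 5/324 = 319/324.

319/324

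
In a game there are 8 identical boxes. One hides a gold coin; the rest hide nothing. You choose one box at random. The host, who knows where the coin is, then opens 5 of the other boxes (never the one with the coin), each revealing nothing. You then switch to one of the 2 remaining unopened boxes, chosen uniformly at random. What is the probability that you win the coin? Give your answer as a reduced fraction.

7/16

Your original box holds the coin with probability 1/8, so the other 7 collectively hold it with probability 7/8.
The host can always find 5 empty boxes to open, so the reveals don't change that 7/8; it is now spread over the 2 remaining unopened boxes.
P(win by switching) = (7/8) · (1/2) = 7/16.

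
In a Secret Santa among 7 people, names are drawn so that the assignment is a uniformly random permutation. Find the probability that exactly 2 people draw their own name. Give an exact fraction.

11/60

Choose which 2 of the 7 are fixed: C(7,2) = 21 ways.
The remaining 5 must have no fixed point: D(5) = 44.
P = 21·44/5040 = 11/60.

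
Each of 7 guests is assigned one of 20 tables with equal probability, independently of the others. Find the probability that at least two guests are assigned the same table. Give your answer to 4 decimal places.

0.6948

It's easier to compute the probability that all 7 are distinct.
P(all distinct) = 20/20 · 19/20 · ··· · 14/20 ≈ 0.3052.
So the probability of at least one match is 1 − 0.3052 = 0.6948.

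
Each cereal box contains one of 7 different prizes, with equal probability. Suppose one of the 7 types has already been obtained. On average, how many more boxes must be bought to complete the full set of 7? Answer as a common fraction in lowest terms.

343/20

Starting from 1 distinct type, each trial gives a new one with probability (7−i)/7 when i types are held, so the wait for the next new type is 7/(7−i).
E = 7/6 + 7/5 + 7/4 + 7/3 + 7/2 + 7/1 = 343/20.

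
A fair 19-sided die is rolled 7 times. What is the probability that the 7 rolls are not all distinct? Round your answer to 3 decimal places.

0.716

P(all 7 different) = 19/19 · 18/19 · ··· · 13/19 ≈ 0.284.
P(at least two equal) = 1 − 0.284 = 0.716.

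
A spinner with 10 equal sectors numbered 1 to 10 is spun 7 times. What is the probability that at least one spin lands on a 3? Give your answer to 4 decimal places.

0.5217

P(no spin lands on a 3) = (9/10)^7 ≈ 0.4783.
P(at least one) = 1 − 0.4783 = 0.5217.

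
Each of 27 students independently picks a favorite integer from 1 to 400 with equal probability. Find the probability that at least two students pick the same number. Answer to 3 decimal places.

0.592

It's easier to compute the probability that all 27 are distinct.
P(all distinct) = 400/400 · 399/400 · ··· · 374/400 ≈ 0.408.
So the probability of at least one match is 1 − 0.408 = 0.592.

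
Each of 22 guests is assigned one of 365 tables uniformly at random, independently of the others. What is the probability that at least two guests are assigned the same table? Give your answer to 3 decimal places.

0.476

It's easier to compute the probability that all 22 are distinct.
P(all distinct) = 365/365 · 364/365 · ··· · 344/365 ≈ 0.524.
So the probability of at least one match is 1 − 0.524 = 0.476.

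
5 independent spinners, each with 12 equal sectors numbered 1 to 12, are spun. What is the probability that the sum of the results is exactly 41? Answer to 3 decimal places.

There are 12^5 = 248832 equally likely outcomes.
The number of ordered 5-tuples from {1,…,12} summing to 41 is 7205.
P(sum = 41) = 7205/248832 ≈ 0.029.

0.029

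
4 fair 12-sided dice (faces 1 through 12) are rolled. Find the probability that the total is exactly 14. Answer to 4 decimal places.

0.0138

There are 12^4 = 20736 equally likely outcomes.
The number of ordered 4-tuples from {1,…,12} summing to 14 is 286.
P(sum = 14) = 286/20736 = 143/10368 ≈ 0.0138.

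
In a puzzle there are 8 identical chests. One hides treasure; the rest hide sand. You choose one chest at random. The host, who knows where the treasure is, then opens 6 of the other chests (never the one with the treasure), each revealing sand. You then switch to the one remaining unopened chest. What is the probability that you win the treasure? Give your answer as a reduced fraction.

7/8

Your original chest holds the treasure with probability 1/8, so the other 7 collectively hold it with probability 7/8.
The host can always find 6 empty chests to open, so the reveals don't change that 7/8; it is now spread over the 1 remaining unopened chest.
P(win by switching) = (7/8) · (1/1) = 7/8.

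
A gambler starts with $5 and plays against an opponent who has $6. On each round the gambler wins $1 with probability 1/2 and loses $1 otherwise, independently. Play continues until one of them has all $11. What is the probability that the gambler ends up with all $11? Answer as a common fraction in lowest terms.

5/11

With a fair step, P(i) = ½P(i−1) + ½P(i+1) with P(0)=0, P(11)=1 has the linear solution P(i) = i/11.
P(5) = 5/11.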